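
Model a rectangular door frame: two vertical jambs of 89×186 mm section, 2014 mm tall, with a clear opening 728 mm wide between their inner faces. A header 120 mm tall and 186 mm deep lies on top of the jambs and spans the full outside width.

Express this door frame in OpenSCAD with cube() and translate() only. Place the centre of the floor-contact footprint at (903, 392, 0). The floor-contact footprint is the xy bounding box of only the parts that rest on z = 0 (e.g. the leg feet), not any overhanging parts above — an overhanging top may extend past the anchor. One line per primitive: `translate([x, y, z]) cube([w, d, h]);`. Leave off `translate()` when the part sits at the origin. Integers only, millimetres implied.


translate([450, 299, 0]) cube([89, 186, 2014]);
translate([1267, 299, 0]) cube([89, 186, 2014]);
translate([450, 299, 2014]) cube([906, 186, 120]);


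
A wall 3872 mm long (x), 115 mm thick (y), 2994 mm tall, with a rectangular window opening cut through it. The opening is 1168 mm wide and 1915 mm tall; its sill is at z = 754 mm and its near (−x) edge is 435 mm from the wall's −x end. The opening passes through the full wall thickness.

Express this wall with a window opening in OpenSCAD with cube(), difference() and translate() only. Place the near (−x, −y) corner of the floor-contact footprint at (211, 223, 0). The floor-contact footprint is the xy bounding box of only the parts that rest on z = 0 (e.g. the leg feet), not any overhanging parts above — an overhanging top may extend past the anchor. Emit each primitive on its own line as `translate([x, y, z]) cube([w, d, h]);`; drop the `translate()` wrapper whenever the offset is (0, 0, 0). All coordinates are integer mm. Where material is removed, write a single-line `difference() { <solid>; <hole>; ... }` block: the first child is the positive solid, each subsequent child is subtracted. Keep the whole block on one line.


difference() { translate([211, 223, 0]) cube([3872, 115, 2994]); translate([646, 223, 754]) cube([1168, 115, 1915]); }


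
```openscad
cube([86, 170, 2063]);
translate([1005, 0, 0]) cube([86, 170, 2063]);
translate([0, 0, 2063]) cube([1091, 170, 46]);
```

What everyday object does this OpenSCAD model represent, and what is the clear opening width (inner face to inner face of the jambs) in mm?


A door frame. The clear opening width is 919 mm.

Two 2063 mm tall posts with a header on top — a door frame. The left jamb is 86 mm wide at x = 0; the right jamb starts at x = 1005. The clear opening is 1005 − 86 = 919 mm.


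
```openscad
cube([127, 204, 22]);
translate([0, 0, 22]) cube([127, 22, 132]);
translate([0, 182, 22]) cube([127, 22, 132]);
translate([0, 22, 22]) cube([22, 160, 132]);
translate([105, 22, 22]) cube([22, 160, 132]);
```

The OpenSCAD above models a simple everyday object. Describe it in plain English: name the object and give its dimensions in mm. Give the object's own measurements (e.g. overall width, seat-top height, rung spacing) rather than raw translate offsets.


An open-topped rectangular box: outside dimensions 127×204×154 mm, with a uniform wall and base thickness of 22 mm. The base is a full 127×204 slab on the floor; four walls sit on top of the base. The front and back walls (the −y and +y sides) span the full width; the two side walls fit between them.


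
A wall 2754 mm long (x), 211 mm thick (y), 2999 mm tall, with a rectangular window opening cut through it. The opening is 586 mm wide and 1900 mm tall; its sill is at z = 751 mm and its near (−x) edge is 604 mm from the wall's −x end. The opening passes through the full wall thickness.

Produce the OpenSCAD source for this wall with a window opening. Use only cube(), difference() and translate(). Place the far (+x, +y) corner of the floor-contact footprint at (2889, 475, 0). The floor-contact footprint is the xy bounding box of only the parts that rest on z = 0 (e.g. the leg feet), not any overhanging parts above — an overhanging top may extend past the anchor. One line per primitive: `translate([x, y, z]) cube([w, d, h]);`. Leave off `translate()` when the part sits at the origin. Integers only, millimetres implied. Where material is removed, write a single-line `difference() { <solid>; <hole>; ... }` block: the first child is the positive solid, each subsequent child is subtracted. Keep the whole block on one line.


difference() { translate([135, 264, 0]) cube([2754, 211, 2999]); translate([739, 264, 751]) cube([586, 211, 1900]); }


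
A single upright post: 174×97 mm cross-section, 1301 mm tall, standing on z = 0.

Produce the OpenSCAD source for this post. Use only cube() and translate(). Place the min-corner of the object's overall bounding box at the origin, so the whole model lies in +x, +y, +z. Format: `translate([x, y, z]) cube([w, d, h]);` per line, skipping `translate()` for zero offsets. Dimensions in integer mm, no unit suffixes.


cube([174, 97, 1301]);


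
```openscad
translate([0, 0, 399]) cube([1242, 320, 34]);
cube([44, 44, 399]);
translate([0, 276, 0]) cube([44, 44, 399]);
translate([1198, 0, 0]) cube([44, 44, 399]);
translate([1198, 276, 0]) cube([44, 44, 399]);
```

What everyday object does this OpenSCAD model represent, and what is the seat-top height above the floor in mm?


A bench. The seat-top height is 433 mm.

A long slab on four corner posts — a bench. The slab sits at z = 399 with thickness 34, so the top is 399 + 34 = 433 mm.


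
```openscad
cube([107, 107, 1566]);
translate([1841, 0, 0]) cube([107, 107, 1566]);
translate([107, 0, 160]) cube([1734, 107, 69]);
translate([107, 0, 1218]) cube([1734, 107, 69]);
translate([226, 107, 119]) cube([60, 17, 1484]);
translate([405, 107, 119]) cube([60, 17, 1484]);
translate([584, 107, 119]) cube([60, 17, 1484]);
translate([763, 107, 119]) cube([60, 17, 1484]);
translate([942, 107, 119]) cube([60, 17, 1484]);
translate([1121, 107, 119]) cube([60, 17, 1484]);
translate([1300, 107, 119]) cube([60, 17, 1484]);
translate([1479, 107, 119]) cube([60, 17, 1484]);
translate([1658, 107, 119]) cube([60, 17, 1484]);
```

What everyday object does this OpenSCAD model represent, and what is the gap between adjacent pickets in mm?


A fence section. The picket gap is 119 mm.

Two posts, two rails, 9 pickets — a fence section. Span 1734 mm holds 9 pickets of 60 mm with 10 equal gaps: ⌊(1734 − 9·60) / 10⌋ = 119 mm.


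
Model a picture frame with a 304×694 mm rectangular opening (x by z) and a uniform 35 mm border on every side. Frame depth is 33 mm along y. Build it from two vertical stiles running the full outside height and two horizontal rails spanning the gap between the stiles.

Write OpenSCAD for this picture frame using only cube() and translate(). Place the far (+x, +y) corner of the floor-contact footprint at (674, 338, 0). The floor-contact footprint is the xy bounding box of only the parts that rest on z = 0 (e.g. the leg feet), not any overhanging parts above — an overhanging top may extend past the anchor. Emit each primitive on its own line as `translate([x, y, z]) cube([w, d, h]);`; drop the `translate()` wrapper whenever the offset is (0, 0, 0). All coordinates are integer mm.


translate([300, 305, 0]) cube([35, 33, 764]);
translate([639, 305, 0]) cube([35, 33, 764]);
translate([335, 305, 0]) cube([304, 33, 35]);
translate([335, 305, 729]) cube([304, 33, 35]);


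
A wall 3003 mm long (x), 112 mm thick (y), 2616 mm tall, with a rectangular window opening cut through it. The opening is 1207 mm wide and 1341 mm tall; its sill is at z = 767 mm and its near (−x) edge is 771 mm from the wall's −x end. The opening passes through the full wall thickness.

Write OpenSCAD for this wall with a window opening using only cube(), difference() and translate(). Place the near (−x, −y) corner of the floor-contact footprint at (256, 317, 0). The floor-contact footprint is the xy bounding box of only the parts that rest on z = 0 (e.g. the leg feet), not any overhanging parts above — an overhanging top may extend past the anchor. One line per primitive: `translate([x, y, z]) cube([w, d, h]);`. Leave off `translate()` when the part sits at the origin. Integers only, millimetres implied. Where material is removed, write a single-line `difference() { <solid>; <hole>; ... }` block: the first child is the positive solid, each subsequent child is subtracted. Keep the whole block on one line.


difference() { translate([256, 317, 0]) cube([3003, 112, 2616]); translate([1027, 317, 767]) cube([1207, 112, 1341]); }


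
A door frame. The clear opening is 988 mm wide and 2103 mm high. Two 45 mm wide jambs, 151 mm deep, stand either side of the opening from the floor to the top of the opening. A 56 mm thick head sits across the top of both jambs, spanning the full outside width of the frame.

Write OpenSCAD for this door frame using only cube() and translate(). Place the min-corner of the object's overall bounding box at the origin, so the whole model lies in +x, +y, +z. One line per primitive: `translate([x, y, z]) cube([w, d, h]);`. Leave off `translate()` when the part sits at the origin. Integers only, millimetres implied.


cube([45, 151, 2103]);
translate([1033, 0, 0]) cube([45, 151, 2103]);
translate([0, 0, 2103]) cube([1078, 151, 56]);


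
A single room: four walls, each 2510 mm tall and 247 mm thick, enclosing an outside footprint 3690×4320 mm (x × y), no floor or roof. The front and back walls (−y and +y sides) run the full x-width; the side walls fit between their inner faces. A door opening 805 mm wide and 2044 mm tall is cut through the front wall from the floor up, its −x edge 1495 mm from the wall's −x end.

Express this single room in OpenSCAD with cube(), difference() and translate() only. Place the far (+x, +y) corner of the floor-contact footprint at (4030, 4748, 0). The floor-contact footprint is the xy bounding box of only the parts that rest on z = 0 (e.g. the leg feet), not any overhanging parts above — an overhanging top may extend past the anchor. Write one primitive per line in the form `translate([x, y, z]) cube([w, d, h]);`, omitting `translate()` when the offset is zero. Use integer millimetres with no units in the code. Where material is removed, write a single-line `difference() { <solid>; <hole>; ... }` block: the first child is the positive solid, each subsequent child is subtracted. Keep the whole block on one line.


difference() { translate([340, 428, 0]) cube([3690, 247, 2510]); translate([1835, 428, 0]) cube([805, 247, 2044]); }
translate([340, 4501, 0]) cube([3690, 247, 2510]);
translate([340, 675, 0]) cube([247, 3826, 2510]);
translate([3783, 675, 0]) cube([247, 3826, 2510]);


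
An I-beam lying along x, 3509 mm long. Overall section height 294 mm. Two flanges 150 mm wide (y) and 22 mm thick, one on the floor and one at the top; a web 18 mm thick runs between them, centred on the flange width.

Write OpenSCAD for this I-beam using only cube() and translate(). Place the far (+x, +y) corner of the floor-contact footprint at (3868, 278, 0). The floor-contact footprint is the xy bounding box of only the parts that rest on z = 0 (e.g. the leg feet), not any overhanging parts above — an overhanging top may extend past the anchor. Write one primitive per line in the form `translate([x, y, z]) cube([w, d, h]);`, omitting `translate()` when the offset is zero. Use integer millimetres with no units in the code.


translate([359, 128, 0]) cube([3509, 150, 22]);
translate([359, 194, 22]) cube([3509, 18, 250]);
translate([359, 128, 272]) cube([3509, 150, 22]);


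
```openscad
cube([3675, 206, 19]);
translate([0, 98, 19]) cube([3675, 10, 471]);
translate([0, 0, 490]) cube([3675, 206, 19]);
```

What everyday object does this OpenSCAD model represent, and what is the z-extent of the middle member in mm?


An I-beam. The web height is 471 mm.

Two wide flanges with a thin centred web — an I-beam. Overall 509 mm minus two 19 mm flanges gives a web of 509 − 2·19 = 471 mm.


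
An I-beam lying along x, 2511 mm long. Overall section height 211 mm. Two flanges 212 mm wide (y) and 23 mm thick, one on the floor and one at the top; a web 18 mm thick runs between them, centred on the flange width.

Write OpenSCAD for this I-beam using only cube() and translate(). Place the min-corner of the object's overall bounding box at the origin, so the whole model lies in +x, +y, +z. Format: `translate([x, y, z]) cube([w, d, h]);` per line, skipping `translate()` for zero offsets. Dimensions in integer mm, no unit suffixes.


cube([2511, 212, 23]);
translate([0, 97, 23]) cube([2511, 18, 165]);
translate([0, 0, 188]) cube([2511, 212, 23]);


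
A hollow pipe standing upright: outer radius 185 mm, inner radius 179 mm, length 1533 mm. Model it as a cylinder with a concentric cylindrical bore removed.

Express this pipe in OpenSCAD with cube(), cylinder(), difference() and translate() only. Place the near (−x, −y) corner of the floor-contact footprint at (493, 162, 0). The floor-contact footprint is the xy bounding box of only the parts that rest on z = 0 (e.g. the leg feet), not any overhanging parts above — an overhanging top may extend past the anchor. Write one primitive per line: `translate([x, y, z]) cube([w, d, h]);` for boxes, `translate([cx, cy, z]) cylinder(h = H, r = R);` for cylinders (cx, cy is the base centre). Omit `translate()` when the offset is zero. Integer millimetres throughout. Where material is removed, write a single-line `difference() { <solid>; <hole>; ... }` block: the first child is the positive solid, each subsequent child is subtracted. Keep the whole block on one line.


difference() { translate([678, 347, 0]) cylinder(h = 1533, r = 185); translate([678, 347, 0]) cylinder(h = 1533, r = 179); }


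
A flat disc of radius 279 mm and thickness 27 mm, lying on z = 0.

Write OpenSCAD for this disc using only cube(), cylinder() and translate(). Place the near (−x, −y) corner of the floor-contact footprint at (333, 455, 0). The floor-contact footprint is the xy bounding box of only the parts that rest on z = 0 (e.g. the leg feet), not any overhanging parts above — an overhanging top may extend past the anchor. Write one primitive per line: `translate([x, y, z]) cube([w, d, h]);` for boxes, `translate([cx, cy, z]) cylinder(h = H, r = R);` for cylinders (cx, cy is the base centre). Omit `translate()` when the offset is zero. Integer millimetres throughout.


translate([612, 734, 0]) cylinder(h = 27, r = 279);


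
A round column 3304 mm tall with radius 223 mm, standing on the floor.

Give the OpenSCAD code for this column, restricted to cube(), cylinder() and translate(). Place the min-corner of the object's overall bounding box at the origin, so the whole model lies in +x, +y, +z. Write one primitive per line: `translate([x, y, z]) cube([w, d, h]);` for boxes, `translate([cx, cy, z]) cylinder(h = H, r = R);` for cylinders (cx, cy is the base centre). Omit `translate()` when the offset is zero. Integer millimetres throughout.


translate([223, 223, 0]) cylinder(h = 3304, r = 223);


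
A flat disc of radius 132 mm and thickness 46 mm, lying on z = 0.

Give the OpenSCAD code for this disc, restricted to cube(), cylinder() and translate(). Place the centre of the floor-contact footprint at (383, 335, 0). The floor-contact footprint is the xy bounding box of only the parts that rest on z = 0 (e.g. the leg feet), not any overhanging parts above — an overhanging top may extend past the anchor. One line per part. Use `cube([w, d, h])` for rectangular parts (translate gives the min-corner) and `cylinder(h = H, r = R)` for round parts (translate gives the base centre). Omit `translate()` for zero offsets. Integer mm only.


translate([383, 335, 0]) cylinder(h = 46, r = 132);


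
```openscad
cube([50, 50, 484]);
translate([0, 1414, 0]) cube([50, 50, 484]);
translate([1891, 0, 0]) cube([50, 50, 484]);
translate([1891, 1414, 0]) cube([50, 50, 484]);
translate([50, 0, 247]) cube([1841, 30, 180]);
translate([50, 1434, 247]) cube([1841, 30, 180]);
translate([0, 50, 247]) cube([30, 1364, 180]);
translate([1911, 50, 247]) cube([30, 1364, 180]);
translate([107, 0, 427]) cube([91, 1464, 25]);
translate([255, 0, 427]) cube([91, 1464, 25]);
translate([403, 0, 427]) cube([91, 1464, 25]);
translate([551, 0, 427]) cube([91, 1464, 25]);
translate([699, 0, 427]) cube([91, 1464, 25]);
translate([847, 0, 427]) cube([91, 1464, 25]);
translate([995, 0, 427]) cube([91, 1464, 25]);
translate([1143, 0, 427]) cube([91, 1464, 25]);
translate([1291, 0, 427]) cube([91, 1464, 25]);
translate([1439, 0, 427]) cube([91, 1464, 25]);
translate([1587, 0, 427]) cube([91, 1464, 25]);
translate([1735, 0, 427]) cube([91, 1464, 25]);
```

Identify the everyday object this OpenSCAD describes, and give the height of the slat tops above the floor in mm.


A bed frame. The slat-top height is 452 mm.

Four posts, four rails, and a row of slats — a bed frame. Slats sit on the rails at z = 247 + 180 = 427; with slat thickness 25, the top is 452 mm.


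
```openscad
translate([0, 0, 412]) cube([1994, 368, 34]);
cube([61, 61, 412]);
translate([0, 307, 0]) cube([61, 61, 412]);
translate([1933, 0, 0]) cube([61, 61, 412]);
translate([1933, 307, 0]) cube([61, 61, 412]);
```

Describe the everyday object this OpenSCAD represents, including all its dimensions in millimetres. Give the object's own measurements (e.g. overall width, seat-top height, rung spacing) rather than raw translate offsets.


A bench: a 1994×368 mm seat slab, 34 mm thick, top at z = 446 mm, on four 61×61 mm square legs flush with the seat corners and standing on z = 0.


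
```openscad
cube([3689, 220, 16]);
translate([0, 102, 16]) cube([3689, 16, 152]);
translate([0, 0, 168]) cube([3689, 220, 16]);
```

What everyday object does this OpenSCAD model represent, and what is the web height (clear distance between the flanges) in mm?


An I-beam. The web height is 152 mm.

Two wide flanges with a thin centred web — an I-beam. Overall 184 mm minus two 16 mm flanges gives a web of 184 − 2·16 = 152 mm.


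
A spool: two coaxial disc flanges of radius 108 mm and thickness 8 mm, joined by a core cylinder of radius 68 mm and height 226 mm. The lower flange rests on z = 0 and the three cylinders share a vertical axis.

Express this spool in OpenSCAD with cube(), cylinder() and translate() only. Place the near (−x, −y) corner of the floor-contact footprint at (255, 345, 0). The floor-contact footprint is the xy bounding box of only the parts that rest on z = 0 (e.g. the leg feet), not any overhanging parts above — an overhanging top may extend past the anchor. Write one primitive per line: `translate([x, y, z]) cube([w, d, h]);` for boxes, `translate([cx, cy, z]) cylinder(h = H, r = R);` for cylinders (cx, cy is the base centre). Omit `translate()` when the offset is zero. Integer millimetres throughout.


translate([363, 453, 0]) cylinder(h = 8, r = 108);
translate([363, 453, 8]) cylinder(h = 226, r = 68);
translate([363, 453, 234]) cylinder(h = 8, r = 108);


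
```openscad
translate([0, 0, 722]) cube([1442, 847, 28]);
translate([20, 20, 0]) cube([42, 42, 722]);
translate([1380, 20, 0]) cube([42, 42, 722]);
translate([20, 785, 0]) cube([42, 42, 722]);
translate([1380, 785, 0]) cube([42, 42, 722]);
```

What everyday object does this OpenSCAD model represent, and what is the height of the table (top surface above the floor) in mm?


A table. The table height is 750 mm.

A 1442×847×28 slab sits at z = 722 on four 42 mm square posts — a table. The top surface is at 722 + 28 = 750 mm.


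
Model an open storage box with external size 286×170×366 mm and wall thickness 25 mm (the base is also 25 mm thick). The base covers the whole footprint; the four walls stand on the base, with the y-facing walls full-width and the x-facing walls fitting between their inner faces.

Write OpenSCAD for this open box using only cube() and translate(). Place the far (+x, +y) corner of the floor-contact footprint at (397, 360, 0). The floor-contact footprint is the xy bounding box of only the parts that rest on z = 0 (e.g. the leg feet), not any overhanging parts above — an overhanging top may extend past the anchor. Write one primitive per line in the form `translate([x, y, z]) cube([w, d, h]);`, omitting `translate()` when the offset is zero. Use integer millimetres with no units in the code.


translate([111, 190, 0]) cube([286, 170, 25]);
translate([111, 190, 25]) cube([286, 25, 341]);
translate([111, 335, 25]) cube([286, 25, 341]);
translate([111, 215, 25]) cube([25, 120, 341]);
translate([372, 215, 25]) cube([25, 120, 341]);


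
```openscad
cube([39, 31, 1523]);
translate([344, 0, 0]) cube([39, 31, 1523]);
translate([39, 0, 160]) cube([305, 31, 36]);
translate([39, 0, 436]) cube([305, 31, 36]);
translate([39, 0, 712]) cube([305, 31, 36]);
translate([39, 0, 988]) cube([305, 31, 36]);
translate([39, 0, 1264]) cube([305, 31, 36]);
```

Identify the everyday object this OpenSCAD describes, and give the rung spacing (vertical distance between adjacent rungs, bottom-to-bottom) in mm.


A ladder. The rung spacing is 276 mm.

Two tall 39×31 posts with 5 short bars between them — a ladder. Adjacent rungs sit at z = 160 and z = 436, so the spacing is 436 − 160 = 276 mm.


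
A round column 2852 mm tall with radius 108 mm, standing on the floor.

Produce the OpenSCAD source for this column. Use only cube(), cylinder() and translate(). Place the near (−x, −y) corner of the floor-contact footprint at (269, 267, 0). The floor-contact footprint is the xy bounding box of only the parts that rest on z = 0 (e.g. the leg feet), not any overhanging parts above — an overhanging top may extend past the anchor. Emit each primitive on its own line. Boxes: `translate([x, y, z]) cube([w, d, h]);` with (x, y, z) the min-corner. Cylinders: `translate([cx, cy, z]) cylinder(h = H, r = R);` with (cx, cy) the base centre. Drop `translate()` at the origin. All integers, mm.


translate([377, 375, 0]) cylinder(h = 2852, r = 108);


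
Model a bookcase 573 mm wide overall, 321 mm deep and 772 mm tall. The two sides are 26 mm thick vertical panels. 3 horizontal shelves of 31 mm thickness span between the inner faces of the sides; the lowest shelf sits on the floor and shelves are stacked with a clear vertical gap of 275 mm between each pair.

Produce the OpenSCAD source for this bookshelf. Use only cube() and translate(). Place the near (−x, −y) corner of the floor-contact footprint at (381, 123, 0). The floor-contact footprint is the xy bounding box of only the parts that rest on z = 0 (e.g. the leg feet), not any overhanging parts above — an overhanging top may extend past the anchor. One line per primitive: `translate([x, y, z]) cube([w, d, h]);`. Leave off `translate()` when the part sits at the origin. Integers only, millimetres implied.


translate([381, 123, 0]) cube([26, 321, 772]);
translate([928, 123, 0]) cube([26, 321, 772]);
translate([407, 123, 0]) cube([521, 321, 31]);
translate([407, 123, 306]) cube([521, 321, 31]);
translate([407, 123, 612]) cube([521, 321, 31]);


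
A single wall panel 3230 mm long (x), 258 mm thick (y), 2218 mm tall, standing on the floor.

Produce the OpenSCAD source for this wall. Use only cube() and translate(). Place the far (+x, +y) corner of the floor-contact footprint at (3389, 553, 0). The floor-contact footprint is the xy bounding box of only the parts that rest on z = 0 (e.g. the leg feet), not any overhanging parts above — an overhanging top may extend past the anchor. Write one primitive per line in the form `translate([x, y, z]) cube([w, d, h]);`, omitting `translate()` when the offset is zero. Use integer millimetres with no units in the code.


translate([159, 295, 0]) cube([3230, 258, 2218]);


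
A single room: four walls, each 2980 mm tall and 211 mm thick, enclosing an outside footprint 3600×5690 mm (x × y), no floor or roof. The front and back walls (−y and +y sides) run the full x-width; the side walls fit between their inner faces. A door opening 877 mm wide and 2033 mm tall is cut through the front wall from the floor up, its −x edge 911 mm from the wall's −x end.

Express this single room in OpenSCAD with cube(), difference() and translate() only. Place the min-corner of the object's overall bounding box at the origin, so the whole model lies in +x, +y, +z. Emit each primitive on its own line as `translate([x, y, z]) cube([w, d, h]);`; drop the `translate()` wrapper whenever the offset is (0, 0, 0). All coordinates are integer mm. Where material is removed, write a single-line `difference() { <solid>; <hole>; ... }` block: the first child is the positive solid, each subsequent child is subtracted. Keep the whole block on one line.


difference() { cube([3600, 211, 2980]); translate([911, 0, 0]) cube([877, 211, 2033]); }
translate([0, 5479, 0]) cube([3600, 211, 2980]);
translate([0, 211, 0]) cube([211, 5268, 2980]);
translate([3389, 211, 0]) cube([211, 5268, 2980]);


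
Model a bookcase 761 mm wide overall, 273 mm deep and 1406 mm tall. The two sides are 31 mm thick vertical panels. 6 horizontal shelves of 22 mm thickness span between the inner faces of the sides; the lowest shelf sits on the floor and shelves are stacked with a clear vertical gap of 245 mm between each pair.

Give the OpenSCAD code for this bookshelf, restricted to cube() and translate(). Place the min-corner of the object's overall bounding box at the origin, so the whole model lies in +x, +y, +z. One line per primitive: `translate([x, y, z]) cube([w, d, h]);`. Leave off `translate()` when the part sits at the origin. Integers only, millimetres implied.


cube([31, 273, 1406]);
translate([730, 0, 0]) cube([31, 273, 1406]);
translate([31, 0, 0]) cube([699, 273, 22]);
translate([31, 0, 267]) cube([699, 273, 22]);
translate([31, 0, 534]) cube([699, 273, 22]);
translate([31, 0, 801]) cube([699, 273, 22]);
translate([31, 0, 1068]) cube([699, 273, 22]);
translate([31, 0, 1335]) cube([699, 273, 22]);


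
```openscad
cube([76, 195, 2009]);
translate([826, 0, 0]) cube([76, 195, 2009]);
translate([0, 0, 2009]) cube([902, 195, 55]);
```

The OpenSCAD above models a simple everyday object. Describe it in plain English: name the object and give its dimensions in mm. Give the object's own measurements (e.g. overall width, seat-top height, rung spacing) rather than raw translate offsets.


A door frame. The clear opening is 750 mm wide and 2009 mm high. Two 76 mm wide jambs, 195 mm deep, stand either side of the opening from the floor to the top of the opening. A 55 mm thick head sits across the top of both jambs, spanning the full outside width of the frame.


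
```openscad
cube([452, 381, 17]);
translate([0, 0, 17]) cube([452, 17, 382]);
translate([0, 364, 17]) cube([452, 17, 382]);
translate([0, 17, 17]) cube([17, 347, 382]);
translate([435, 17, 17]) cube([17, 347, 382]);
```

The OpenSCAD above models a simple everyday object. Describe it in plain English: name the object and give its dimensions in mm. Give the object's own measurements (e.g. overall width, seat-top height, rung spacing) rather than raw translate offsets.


An open-topped rectangular box: outside dimensions 452×381×399 mm, with a uniform wall and base thickness of 17 mm. The base is a full 452×381 slab on the floor; four walls sit on top of the base. The front and back walls (the −y and +y sides) span the full width; the two side walls fit between them.


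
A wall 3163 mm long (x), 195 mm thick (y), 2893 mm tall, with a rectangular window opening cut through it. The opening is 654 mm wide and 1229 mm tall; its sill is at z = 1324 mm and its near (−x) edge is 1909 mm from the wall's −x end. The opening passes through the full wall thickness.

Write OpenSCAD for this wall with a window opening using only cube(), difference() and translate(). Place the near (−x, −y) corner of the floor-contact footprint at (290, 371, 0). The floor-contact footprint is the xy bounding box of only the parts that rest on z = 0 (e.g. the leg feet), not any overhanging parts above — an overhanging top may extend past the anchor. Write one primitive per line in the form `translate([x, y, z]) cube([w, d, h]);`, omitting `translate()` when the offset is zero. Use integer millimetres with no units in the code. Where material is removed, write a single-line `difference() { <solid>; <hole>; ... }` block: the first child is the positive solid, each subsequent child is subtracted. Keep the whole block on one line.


difference() { translate([290, 371, 0]) cube([3163, 195, 2893]); translate([2199, 371, 1324]) cube([654, 195, 1229]); }


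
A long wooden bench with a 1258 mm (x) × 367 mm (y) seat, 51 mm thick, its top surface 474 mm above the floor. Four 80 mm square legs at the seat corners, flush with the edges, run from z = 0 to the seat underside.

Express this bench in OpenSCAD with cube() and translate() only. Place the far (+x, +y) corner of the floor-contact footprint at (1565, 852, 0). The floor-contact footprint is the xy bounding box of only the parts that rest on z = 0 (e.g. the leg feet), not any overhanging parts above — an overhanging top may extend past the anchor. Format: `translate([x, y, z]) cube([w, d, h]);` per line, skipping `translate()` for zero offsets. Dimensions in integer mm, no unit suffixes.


translate([307, 485, 423]) cube([1258, 367, 51]);
translate([307, 485, 0]) cube([80, 80, 423]);
translate([307, 772, 0]) cube([80, 80, 423]);
translate([1485, 485, 0]) cube([80, 80, 423]);
translate([1485, 772, 0]) cube([80, 80, 423]);


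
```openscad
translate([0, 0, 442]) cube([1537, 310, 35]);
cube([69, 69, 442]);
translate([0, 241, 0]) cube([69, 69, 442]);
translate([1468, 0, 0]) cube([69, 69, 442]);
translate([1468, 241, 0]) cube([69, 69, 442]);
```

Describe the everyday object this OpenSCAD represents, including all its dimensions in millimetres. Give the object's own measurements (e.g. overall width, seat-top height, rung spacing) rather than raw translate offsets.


A long wooden bench with a 1537 mm (x) × 310 mm (y) seat, 35 mm thick, its top surface 477 mm above the floor. Four 69 mm square legs at the seat corners, flush with the edges, run from z = 0 to the seat underside.


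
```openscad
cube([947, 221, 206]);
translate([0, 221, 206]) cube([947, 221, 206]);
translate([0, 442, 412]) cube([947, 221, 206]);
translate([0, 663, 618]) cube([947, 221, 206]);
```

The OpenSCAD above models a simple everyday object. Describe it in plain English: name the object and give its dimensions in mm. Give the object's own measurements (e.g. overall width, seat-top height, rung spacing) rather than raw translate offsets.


A straight staircase of 4 solid steps. Each step is 947 mm wide (x), 221 mm deep (y, the going) and 206 mm tall (the rise). The first step rests on the floor; each subsequent step sits one going further in +y and one rise higher in +z, directly behind and above the previous step with no overlap.


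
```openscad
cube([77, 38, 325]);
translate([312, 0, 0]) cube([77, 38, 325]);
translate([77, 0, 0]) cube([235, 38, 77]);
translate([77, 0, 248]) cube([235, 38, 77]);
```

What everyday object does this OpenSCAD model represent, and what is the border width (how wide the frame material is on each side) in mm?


A picture frame. The border width is 77 mm.

Four thin pieces enclosing a rectangular opening — a picture frame. The two full-height stiles are 325 mm tall; the top rail sits at z = 248 and is 77 mm tall, so the border above the opening is 325 − 248 = 77 mm, matching the stile x-width.


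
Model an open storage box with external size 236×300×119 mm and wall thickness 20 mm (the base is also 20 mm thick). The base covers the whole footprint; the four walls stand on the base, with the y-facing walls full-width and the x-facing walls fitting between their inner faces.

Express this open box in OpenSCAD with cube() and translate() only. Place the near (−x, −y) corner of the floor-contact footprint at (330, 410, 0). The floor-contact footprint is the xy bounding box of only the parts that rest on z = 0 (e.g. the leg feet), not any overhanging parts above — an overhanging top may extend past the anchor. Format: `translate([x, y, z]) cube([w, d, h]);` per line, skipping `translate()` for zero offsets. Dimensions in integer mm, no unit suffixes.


translate([330, 410, 0]) cube([236, 300, 20]);
translate([330, 410, 20]) cube([236, 20, 99]);
translate([330, 690, 20]) cube([236, 20, 99]);
translate([330, 430, 20]) cube([20, 260, 99]);
translate([546, 430, 20]) cube([20, 260, 99]);


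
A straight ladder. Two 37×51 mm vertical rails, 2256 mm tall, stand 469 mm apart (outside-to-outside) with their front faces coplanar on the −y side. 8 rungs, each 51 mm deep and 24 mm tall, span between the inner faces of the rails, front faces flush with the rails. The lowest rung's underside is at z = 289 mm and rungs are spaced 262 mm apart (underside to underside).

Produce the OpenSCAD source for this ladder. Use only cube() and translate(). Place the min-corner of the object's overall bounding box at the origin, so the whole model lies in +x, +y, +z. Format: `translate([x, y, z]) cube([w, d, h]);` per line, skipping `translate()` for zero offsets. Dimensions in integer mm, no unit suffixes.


// rung span = 469 - 2*37 = 395
// rung[k] z = 289 + k*262
cube([37, 51, 2256]);
translate([432, 0, 0]) cube([37, 51, 2256]);
translate([37, 0, 289]) cube([395, 51, 24]);
translate([37, 0, 551]) cube([395, 51, 24]);
translate([37, 0, 813]) cube([395, 51, 24]);
translate([37, 0, 1075]) cube([395, 51, 24]);
translate([37, 0, 1337]) cube([395, 51, 24]);
translate([37, 0, 1599]) cube([395, 51, 24]);
translate([37, 0, 1861]) cube([395, 51, 24]);
translate([37, 0, 2123]) cube([395, 51, 24]);


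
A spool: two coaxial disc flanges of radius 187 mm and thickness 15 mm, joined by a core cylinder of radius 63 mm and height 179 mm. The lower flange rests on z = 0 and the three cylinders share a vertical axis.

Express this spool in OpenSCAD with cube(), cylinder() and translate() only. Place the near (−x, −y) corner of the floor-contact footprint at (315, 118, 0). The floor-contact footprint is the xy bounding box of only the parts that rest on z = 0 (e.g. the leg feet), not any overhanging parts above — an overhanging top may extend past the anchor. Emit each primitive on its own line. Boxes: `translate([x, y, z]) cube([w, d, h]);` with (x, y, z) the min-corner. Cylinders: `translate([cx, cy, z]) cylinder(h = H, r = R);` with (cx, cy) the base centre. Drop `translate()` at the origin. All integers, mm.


translate([502, 305, 0]) cylinder(h = 15, r = 187);
translate([502, 305, 15]) cylinder(h = 179, r = 63);
translate([502, 305, 194]) cylinder(h = 15, r = 187);


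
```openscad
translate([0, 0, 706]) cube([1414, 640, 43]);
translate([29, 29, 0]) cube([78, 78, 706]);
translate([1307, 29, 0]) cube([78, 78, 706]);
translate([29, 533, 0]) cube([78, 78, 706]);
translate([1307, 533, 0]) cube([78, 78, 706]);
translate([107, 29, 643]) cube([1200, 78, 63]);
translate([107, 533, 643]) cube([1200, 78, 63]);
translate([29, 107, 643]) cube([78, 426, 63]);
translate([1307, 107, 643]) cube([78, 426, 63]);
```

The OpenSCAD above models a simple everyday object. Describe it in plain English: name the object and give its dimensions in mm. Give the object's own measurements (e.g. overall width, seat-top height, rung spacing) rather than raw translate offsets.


A table: top 1414 mm (x) × 640 mm (y), 43 mm thick, upper face at z = 749 mm, on four 78×78 mm square legs, each inset 29 mm from the nearest pair of top edges from z = 0 to the bottom of the top. Four apron rails, 78 mm thick and 63 mm tall, run between adjacent legs with their top edges flush with the underside of the top and their outer faces flush with the legs' outer faces.


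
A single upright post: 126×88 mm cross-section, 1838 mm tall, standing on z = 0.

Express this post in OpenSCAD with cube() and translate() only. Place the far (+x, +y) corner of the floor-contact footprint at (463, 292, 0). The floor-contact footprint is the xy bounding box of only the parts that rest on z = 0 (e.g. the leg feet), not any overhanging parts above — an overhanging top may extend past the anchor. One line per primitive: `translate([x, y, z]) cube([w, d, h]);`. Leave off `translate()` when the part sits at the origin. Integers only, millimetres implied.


translate([337, 204, 0]) cube([126, 88, 1838]);


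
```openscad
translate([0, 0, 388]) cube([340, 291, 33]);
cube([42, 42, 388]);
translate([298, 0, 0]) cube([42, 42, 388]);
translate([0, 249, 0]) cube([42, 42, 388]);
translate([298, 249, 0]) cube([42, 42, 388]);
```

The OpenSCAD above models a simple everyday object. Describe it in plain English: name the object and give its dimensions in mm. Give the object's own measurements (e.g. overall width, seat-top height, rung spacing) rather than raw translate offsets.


A four-legged stool. The seat is a 340×291×33 mm slab whose top surface is at z = 421 mm; four square legs, each 42×42 mm in cross-section, run from the floor (z = 0) to the underside of the seat, each flush with a corner of the seat.


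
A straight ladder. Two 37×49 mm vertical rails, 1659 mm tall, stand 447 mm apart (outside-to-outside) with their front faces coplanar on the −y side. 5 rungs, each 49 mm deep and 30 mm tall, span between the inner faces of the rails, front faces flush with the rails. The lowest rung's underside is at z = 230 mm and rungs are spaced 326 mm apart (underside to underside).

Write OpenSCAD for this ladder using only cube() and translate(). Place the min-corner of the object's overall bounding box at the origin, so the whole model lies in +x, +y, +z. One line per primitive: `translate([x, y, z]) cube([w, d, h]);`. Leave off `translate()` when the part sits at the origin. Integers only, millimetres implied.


cube([37, 49, 1659]);
translate([410, 0, 0]) cube([37, 49, 1659]);
translate([37, 0, 230]) cube([373, 49, 30]);
translate([37, 0, 556]) cube([373, 49, 30]);
translate([37, 0, 882]) cube([373, 49, 30]);
translate([37, 0, 1208]) cube([373, 49, 30]);
translate([37, 0, 1534]) cube([373, 49, 30]);


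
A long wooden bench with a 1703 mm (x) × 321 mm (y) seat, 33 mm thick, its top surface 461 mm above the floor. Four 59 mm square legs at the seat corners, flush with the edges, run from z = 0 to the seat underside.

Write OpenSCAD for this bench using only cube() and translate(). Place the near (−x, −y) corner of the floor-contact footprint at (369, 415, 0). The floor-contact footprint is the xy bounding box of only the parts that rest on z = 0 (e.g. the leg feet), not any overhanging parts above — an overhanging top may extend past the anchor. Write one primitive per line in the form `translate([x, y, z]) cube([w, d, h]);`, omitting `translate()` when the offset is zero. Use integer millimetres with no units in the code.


translate([369, 415, 428]) cube([1703, 321, 33]);
translate([369, 415, 0]) cube([59, 59, 428]);
translate([369, 677, 0]) cube([59, 59, 428]);
translate([2013, 415, 0]) cube([59, 59, 428]);
translate([2013, 677, 0]) cube([59, 59, 428]);


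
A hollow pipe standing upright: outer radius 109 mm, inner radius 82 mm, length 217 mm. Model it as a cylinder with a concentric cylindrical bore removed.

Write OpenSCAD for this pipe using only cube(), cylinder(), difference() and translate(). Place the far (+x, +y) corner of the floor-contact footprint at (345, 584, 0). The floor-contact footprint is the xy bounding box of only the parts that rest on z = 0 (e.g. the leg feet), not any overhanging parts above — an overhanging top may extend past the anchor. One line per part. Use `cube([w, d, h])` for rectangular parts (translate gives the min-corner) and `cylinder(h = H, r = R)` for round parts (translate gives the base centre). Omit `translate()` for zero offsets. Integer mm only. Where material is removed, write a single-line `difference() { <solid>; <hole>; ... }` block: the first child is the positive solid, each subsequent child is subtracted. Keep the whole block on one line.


difference() { translate([236, 475, 0]) cylinder(h = 217, r = 109); translate([236, 475, 0]) cylinder(h = 217, r = 82); }
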